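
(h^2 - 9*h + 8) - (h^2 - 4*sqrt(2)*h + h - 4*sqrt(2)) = -10*h + 4*sqrt(2)*h + 4*sqrt(2) + 8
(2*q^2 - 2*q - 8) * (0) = 0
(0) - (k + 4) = -k - 4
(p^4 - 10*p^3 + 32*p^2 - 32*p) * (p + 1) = p^5 - 9*p^4 + 22*p^3 - 32*p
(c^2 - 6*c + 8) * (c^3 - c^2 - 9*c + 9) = c^5 - 7*c^4 + 5*c^3 + 55*c^2 - 126*c + 72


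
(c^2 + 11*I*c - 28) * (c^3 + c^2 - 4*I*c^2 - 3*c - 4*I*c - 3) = c^5 + c^4 + 7*I*c^4 + 13*c^3 + 7*I*c^3 + 13*c^2 + 79*I*c^2 + 84*c + 79*I*c + 84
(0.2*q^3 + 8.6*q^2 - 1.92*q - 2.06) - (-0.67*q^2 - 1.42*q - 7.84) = 0.2*q^3 + 9.27*q^2 - 0.5*q + 5.78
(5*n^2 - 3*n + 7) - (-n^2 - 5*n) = 6*n^2 + 2*n + 7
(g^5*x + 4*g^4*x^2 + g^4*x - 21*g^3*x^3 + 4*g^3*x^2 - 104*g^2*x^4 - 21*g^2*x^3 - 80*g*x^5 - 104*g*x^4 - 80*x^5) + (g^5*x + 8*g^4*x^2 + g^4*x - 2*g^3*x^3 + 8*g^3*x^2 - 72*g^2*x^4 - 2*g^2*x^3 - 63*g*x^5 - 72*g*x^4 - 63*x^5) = 2*g^5*x + 12*g^4*x^2 + 2*g^4*x - 23*g^3*x^3 + 12*g^3*x^2 - 176*g^2*x^4 - 23*g^2*x^3 - 143*g*x^5 - 176*g*x^4 - 143*x^5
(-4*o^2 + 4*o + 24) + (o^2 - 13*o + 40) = -3*o^2 - 9*o + 64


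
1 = 1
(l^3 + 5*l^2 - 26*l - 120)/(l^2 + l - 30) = l + 4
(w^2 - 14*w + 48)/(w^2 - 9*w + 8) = (w - 6)/(w - 1)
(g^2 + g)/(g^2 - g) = (g + 1)/(g - 1)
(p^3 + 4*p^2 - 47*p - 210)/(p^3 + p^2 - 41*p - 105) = (p + 6)/(p + 3)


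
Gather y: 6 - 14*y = 6 - 14*y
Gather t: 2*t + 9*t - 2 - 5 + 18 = 11*t + 11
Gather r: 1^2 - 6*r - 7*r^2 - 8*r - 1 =-7*r^2 - 14*r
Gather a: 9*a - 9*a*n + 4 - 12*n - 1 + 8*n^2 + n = a*(9 - 9*n) + 8*n^2 - 11*n + 3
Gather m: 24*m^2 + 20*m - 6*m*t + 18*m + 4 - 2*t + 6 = 24*m^2 + m*(38 - 6*t) - 2*t + 10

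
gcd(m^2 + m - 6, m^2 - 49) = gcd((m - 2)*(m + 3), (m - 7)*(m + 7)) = 1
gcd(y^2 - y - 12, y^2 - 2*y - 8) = y - 4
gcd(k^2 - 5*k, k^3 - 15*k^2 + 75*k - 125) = k - 5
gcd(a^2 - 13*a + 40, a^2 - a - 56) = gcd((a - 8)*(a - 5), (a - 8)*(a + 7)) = a - 8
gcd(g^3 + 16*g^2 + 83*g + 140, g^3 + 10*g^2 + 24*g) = g + 4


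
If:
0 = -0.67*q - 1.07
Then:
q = -1.60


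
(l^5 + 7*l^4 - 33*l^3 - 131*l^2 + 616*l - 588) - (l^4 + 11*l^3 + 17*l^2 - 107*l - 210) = l^5 + 6*l^4 - 44*l^3 - 148*l^2 + 723*l - 378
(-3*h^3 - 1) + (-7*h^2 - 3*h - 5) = -3*h^3 - 7*h^2 - 3*h - 6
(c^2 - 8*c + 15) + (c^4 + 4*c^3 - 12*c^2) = c^4 + 4*c^3 - 11*c^2 - 8*c + 15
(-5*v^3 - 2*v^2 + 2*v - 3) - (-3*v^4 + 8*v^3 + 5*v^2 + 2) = 3*v^4 - 13*v^3 - 7*v^2 + 2*v - 5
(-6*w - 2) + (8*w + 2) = 2*w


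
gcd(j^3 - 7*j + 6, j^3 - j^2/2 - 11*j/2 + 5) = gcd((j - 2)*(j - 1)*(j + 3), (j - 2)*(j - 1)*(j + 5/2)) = j^2 - 3*j + 2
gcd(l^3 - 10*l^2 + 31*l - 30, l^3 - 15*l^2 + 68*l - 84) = l - 2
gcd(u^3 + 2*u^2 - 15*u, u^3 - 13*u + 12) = u - 3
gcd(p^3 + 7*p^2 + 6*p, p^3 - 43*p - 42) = p^2 + 7*p + 6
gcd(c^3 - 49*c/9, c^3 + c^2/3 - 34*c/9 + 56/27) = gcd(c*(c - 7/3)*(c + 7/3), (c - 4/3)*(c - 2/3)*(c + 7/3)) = c + 7/3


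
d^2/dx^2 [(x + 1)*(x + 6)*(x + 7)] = 6*x + 28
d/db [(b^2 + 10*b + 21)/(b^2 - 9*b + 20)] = (-19*b^2 - 2*b + 389)/(b^4 - 18*b^3 + 121*b^2 - 360*b + 400)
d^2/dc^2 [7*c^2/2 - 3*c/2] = 7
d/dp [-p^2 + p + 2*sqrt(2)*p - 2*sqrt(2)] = -2*p + 1 + 2*sqrt(2)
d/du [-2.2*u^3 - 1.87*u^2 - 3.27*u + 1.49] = -6.6*u^2 - 3.74*u - 3.27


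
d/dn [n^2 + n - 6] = 2*n + 1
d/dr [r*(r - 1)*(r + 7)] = 3*r^2 + 12*r - 7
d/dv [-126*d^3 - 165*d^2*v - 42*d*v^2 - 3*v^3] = -165*d^2 - 84*d*v - 9*v^2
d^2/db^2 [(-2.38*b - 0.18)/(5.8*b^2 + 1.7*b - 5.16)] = (-(2.38*b + 0.18)*(11.6*b + 1.7)*(23.2*b + 3.4) + (82.824*b + 10.18)*(5.8*b^2 + 1.7*b - 5.16))/(5.8*b^2 + 1.7*b - 5.16)^3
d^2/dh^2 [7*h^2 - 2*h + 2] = 14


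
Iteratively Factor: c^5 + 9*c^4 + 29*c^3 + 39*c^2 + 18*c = (c + 1)*(c^4 + 8*c^3 + 21*c^2 + 18*c) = (c + 1)*(c + 2)*(c^3 + 6*c^2 + 9*c) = c*(c + 1)*(c + 2)*(c^2 + 6*c + 9) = c*(c + 1)*(c + 2)*(c + 3)*(c + 3)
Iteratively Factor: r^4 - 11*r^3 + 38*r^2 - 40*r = (r - 2)*(r^3 - 9*r^2 + 20*r) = r*(r - 2)*(r^2 - 9*r + 20) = r*(r - 5)*(r - 2)*(r - 4)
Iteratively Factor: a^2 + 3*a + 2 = (a + 1)*(a + 2)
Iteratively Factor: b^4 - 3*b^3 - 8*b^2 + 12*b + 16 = (b + 1)*(b^3 - 4*b^2 - 4*b + 16) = (b + 1)*(b + 2)*(b^2 - 6*b + 8) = (b - 4)*(b + 1)*(b + 2)*(b - 2)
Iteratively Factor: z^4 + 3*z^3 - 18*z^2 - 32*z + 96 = (z + 4)*(z^3 - z^2 - 14*z + 24) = (z + 4)^2*(z^2 - 5*z + 6) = (z - 2)*(z + 4)^2*(z - 3)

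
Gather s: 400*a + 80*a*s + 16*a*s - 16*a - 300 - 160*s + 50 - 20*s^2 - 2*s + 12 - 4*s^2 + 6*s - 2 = 384*a - 24*s^2 + s*(96*a - 156) - 240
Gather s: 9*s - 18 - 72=9*s - 90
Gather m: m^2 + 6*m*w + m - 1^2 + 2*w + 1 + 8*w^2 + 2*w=m^2 + m*(6*w + 1) + 8*w^2 + 4*w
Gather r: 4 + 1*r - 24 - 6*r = -5*r - 20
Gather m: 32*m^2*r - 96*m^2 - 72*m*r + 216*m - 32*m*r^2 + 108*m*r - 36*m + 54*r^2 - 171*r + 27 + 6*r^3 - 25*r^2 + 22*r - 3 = m^2*(32*r - 96) + m*(-32*r^2 + 36*r + 180) + 6*r^3 + 29*r^2 - 149*r + 24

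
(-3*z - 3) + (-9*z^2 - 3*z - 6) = -9*z^2 - 6*z - 9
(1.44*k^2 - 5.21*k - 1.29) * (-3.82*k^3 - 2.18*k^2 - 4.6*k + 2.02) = -5.5008*k^5 + 16.763*k^4 + 9.6616*k^3 + 29.687*k^2 - 4.5902*k - 2.6058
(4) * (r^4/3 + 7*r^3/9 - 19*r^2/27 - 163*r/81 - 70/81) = 4*r^4/3 + 28*r^3/9 - 76*r^2/27 - 652*r/81 - 280/81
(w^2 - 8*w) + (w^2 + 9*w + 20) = 2*w^2 + w + 20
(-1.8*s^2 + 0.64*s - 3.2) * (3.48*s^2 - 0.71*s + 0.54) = -6.264*s^4 + 3.5052*s^3 - 12.5624*s^2 + 2.6176*s - 1.728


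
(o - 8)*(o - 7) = o^2 - 15*o + 56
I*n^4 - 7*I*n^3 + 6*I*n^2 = n^2*(n - 6)*(I*n - I)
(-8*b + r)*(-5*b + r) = 40*b^2 - 13*b*r + r^2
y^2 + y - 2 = (y - 1)*(y + 2)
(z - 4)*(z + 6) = z^2 + 2*z - 24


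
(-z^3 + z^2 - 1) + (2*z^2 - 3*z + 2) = -z^3 + 3*z^2 - 3*z + 1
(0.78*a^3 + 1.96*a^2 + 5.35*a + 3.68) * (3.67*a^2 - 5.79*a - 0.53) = 2.8626*a^5 + 2.677*a^4 + 7.8727*a^3 - 18.5097*a^2 - 24.1427*a - 1.9504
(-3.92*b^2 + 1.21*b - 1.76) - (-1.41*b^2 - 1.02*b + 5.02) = -2.51*b^2 + 2.23*b - 6.78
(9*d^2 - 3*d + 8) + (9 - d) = 9*d^2 - 4*d + 17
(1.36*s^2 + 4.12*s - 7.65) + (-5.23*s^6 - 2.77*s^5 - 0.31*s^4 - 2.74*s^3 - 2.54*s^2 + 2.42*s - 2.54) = -5.23*s^6 - 2.77*s^5 - 0.31*s^4 - 2.74*s^3 - 1.18*s^2 + 6.54*s - 10.19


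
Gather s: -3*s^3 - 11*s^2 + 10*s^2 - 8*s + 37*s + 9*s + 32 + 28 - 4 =-3*s^3 - s^2 + 38*s + 56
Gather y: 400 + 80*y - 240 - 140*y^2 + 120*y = -140*y^2 + 200*y + 160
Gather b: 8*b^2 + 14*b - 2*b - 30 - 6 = 8*b^2 + 12*b - 36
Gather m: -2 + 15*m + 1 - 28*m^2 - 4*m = -28*m^2 + 11*m - 1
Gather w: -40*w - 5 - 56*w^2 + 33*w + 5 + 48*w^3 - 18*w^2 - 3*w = 48*w^3 - 74*w^2 - 10*w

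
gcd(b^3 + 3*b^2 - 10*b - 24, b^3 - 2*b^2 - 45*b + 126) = b - 3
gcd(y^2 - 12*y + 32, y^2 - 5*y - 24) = y - 8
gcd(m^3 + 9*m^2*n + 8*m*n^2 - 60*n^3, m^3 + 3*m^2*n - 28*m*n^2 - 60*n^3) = m + 6*n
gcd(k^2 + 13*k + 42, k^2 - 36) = k + 6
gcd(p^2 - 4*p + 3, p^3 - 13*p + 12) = p^2 - 4*p + 3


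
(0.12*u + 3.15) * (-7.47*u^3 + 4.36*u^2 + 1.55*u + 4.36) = -0.8964*u^4 - 23.0073*u^3 + 13.92*u^2 + 5.4057*u + 13.734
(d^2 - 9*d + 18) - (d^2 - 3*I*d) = -9*d + 3*I*d + 18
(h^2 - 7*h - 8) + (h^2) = 2*h^2 - 7*h - 8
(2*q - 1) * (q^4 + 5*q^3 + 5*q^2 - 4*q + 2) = 2*q^5 + 9*q^4 + 5*q^3 - 13*q^2 + 8*q - 2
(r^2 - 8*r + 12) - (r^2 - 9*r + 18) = r - 6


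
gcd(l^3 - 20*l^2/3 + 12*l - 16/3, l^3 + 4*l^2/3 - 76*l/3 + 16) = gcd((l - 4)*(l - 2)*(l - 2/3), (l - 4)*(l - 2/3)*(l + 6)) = l^2 - 14*l/3 + 8/3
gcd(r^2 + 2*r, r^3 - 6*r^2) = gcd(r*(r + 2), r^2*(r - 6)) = r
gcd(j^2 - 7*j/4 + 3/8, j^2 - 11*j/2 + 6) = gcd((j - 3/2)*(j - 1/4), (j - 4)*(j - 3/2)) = j - 3/2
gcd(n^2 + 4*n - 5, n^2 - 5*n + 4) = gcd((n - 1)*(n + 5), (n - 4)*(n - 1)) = n - 1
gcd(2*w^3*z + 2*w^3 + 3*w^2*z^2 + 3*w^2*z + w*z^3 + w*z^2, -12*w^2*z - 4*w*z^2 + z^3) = 2*w + z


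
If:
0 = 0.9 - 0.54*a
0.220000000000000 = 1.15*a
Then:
No Solution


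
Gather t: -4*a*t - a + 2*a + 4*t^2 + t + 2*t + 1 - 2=a + 4*t^2 + t*(3 - 4*a) - 1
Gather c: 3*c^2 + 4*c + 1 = 3*c^2 + 4*c + 1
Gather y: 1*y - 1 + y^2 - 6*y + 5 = y^2 - 5*y + 4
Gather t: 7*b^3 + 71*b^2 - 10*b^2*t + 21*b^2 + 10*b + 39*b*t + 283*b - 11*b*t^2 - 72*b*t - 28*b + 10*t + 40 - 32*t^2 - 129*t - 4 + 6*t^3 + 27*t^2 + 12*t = 7*b^3 + 92*b^2 + 265*b + 6*t^3 + t^2*(-11*b - 5) + t*(-10*b^2 - 33*b - 107) + 36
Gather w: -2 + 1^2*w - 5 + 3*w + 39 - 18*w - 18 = 14 - 14*w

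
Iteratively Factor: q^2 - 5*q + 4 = (q - 4)*(q - 1)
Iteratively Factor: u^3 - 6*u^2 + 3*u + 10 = (u + 1)*(u^2 - 7*u + 10) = (u - 5)*(u + 1)*(u - 2)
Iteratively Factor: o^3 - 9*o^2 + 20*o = (o)*(o^2 - 9*o + 20) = o*(o - 5)*(o - 4)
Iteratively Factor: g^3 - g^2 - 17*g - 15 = (g + 1)*(g^2 - 2*g - 15) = (g - 5)*(g + 1)*(g + 3)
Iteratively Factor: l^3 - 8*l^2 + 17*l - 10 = (l - 1)*(l^2 - 7*l + 10) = (l - 5)*(l - 1)*(l - 2)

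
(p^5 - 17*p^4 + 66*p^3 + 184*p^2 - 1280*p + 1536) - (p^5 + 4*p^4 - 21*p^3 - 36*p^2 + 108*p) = -21*p^4 + 87*p^3 + 220*p^2 - 1388*p + 1536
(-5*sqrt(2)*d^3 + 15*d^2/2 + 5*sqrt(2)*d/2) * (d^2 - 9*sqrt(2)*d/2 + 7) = -5*sqrt(2)*d^5 + 105*d^4/2 - 265*sqrt(2)*d^3/4 + 30*d^2 + 35*sqrt(2)*d/2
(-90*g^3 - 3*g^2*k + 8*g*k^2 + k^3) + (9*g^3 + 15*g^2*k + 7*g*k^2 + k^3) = -81*g^3 + 12*g^2*k + 15*g*k^2 + 2*k^3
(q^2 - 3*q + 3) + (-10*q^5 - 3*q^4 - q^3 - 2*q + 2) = -10*q^5 - 3*q^4 - q^3 + q^2 - 5*q + 5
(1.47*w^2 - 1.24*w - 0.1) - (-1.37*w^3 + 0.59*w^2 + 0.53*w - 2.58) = 1.37*w^3 + 0.88*w^2 - 1.77*w + 2.48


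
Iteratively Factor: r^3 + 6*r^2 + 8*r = (r)*(r^2 + 6*r + 8) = r*(r + 4)*(r + 2)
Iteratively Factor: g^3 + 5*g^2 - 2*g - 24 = (g + 4)*(g^2 + g - 6) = (g + 3)*(g + 4)*(g - 2)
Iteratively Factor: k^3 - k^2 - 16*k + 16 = (k + 4)*(k^2 - 5*k + 4) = (k - 1)*(k + 4)*(k - 4)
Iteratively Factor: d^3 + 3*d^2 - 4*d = (d + 4)*(d^2 - d) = d*(d + 4)*(d - 1)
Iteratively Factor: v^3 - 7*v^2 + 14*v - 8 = (v - 1)*(v^2 - 6*v + 8) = (v - 2)*(v - 1)*(v - 4)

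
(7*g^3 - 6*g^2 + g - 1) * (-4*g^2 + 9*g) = -28*g^5 + 87*g^4 - 58*g^3 + 13*g^2 - 9*g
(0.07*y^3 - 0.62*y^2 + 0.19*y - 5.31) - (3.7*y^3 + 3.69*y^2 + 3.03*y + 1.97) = -3.63*y^3 - 4.31*y^2 - 2.84*y - 7.28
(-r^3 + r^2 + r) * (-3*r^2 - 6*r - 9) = 3*r^5 + 3*r^4 - 15*r^2 - 9*r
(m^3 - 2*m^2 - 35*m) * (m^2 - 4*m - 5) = m^5 - 6*m^4 - 32*m^3 + 150*m^2 + 175*m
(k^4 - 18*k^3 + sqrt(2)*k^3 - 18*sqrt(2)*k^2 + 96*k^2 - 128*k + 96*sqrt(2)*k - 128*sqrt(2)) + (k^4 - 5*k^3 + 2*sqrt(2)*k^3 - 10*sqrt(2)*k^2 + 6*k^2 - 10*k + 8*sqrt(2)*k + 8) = 2*k^4 - 23*k^3 + 3*sqrt(2)*k^3 - 28*sqrt(2)*k^2 + 102*k^2 - 138*k + 104*sqrt(2)*k - 128*sqrt(2) + 8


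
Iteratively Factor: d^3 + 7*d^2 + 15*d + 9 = (d + 3)*(d^2 + 4*d + 3) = (d + 3)^2*(d + 1)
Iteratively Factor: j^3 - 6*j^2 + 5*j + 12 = (j + 1)*(j^2 - 7*j + 12) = (j - 3)*(j + 1)*(j - 4)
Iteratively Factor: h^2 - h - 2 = (h - 2)*(h + 1)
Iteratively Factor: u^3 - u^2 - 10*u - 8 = (u + 1)*(u^2 - 2*u - 8) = (u + 1)*(u + 2)*(u - 4)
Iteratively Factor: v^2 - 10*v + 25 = (v - 5)*(v - 5)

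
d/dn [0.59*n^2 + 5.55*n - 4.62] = 1.18*n + 5.55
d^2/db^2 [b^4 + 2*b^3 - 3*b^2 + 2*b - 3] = 12*b^2 + 12*b - 6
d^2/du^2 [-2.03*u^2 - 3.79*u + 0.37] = -4.06000000000000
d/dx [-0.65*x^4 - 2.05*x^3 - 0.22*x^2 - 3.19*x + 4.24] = -2.6*x^3 - 6.15*x^2 - 0.44*x - 3.19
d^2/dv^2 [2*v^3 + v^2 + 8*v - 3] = 12*v + 2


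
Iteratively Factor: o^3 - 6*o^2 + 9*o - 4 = (o - 4)*(o^2 - 2*o + 1) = (o - 4)*(o - 1)*(o - 1)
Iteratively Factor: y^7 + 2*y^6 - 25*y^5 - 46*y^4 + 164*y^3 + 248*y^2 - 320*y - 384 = (y - 2)*(y^6 + 4*y^5 - 17*y^4 - 80*y^3 + 4*y^2 + 256*y + 192) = (y - 2)*(y + 1)*(y^5 + 3*y^4 - 20*y^3 - 60*y^2 + 64*y + 192) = (y - 2)*(y + 1)*(y + 4)*(y^4 - y^3 - 16*y^2 + 4*y + 48) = (y - 4)*(y - 2)*(y + 1)*(y + 4)*(y^3 + 3*y^2 - 4*y - 12) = (y - 4)*(y - 2)*(y + 1)*(y + 3)*(y + 4)*(y^2 - 4) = (y - 4)*(y - 2)^2*(y + 1)*(y + 3)*(y + 4)*(y + 2)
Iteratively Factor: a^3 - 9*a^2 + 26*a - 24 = (a - 4)*(a^2 - 5*a + 6) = (a - 4)*(a - 3)*(a - 2)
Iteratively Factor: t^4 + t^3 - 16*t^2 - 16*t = (t)*(t^3 + t^2 - 16*t - 16) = t*(t + 1)*(t^2 - 16) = t*(t + 1)*(t + 4)*(t - 4)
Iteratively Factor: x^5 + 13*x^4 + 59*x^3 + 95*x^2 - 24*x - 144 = (x + 3)*(x^4 + 10*x^3 + 29*x^2 + 8*x - 48) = (x - 1)*(x + 3)*(x^3 + 11*x^2 + 40*x + 48) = (x - 1)*(x + 3)*(x + 4)*(x^2 + 7*x + 12) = (x - 1)*(x + 3)*(x + 4)^2*(x + 3)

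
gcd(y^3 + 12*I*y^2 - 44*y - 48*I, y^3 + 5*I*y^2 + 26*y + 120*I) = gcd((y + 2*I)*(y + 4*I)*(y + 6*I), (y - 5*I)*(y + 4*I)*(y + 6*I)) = y^2 + 10*I*y - 24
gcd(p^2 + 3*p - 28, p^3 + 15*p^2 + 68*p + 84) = p + 7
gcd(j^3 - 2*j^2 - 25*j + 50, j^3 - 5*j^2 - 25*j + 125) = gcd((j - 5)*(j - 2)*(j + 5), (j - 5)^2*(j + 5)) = j^2 - 25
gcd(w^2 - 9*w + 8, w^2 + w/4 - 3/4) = 1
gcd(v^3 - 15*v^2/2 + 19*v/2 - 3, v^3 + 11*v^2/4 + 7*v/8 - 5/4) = v - 1/2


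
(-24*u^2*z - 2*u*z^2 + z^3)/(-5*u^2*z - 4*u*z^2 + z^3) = (24*u^2 + 2*u*z - z^2)/(5*u^2 + 4*u*z - z^2)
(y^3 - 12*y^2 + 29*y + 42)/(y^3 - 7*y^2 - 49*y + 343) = (y^2 - 5*y - 6)/(y^2 - 49)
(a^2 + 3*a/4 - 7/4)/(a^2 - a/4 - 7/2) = (a - 1)/(a - 2)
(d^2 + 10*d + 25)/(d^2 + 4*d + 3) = (d^2 + 10*d + 25)/(d^2 + 4*d + 3)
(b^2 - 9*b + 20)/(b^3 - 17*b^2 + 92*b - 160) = 1/(b - 8)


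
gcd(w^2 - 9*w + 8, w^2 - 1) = w - 1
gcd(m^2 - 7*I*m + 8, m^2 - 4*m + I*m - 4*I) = m + I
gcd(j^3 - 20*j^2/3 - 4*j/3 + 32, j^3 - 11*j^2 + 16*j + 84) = j^2 - 4*j - 12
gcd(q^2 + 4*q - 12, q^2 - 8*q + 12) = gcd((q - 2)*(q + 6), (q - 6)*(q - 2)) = q - 2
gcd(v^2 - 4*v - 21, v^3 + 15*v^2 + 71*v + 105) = v + 3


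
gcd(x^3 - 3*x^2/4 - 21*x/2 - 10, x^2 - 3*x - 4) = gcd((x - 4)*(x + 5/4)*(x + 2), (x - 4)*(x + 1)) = x - 4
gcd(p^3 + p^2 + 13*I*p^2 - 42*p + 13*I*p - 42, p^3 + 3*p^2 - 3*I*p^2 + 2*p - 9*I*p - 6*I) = p + 1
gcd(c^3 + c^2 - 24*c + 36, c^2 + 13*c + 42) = c + 6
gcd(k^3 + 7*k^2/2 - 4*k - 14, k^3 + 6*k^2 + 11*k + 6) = k + 2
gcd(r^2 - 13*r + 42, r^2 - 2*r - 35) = r - 7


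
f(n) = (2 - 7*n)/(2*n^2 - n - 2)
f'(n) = (1 - 4*n)*(2 - 7*n)/(2*n^2 - n - 2)^2 - 7/(2*n^2 - n - 2)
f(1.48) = -9.28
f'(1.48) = 42.92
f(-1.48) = 3.20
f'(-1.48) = 3.93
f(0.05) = -0.81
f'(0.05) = 3.74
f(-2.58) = 1.44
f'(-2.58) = 0.67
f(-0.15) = -1.69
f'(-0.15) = 5.38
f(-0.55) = -6.92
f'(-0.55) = 34.50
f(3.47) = -1.20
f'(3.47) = 0.45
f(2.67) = -1.74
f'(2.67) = 1.03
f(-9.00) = 0.38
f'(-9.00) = 0.04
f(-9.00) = 0.38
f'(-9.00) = 0.04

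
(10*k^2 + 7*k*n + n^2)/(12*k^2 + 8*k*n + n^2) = (5*k + n)/(6*k + n)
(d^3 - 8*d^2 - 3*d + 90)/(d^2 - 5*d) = d - 3 - 18/d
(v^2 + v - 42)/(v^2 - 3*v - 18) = (v + 7)/(v + 3)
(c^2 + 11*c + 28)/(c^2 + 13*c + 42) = (c + 4)/(c + 6)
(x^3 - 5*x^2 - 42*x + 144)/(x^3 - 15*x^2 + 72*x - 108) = (x^2 - 2*x - 48)/(x^2 - 12*x + 36)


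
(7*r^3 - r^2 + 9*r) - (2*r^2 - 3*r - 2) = 7*r^3 - 3*r^2 + 12*r + 2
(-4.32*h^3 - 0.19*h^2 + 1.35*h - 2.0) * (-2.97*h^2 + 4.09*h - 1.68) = 12.8304*h^5 - 17.1045*h^4 + 2.471*h^3 + 11.7807*h^2 - 10.448*h + 3.36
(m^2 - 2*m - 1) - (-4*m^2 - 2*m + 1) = 5*m^2 - 2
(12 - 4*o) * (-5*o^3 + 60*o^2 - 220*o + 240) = 20*o^4 - 300*o^3 + 1600*o^2 - 3600*o + 2880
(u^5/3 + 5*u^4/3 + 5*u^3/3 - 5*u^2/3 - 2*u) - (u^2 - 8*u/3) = u^5/3 + 5*u^4/3 + 5*u^3/3 - 8*u^2/3 + 2*u/3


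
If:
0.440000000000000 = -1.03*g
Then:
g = -0.43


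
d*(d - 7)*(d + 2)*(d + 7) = d^4 + 2*d^3 - 49*d^2 - 98*d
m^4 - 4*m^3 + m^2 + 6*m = m*(m - 3)*(m - 2)*(m + 1)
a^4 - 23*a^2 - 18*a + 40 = (a - 5)*(a - 1)*(a + 2)*(a + 4)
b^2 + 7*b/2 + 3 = (b + 3/2)*(b + 2)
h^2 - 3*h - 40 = (h - 8)*(h + 5)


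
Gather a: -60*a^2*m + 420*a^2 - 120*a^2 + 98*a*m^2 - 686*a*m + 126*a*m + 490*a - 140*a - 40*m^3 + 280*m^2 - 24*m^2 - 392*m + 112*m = a^2*(300 - 60*m) + a*(98*m^2 - 560*m + 350) - 40*m^3 + 256*m^2 - 280*m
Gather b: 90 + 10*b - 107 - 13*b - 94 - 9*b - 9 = -12*b - 120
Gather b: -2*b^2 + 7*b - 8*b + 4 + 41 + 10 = -2*b^2 - b + 55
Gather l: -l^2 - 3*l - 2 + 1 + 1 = -l^2 - 3*l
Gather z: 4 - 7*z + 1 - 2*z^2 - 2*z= -2*z^2 - 9*z + 5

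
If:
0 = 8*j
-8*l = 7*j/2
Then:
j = 0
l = 0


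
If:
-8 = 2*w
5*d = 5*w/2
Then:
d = -2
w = -4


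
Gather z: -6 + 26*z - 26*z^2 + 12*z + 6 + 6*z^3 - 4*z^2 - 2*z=6*z^3 - 30*z^2 + 36*z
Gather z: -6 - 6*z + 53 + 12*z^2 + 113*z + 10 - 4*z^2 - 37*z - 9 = 8*z^2 + 70*z + 48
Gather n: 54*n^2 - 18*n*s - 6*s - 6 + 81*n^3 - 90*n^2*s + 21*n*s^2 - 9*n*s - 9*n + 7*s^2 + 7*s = 81*n^3 + n^2*(54 - 90*s) + n*(21*s^2 - 27*s - 9) + 7*s^2 + s - 6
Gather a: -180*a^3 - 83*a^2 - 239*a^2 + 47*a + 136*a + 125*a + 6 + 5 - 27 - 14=-180*a^3 - 322*a^2 + 308*a - 30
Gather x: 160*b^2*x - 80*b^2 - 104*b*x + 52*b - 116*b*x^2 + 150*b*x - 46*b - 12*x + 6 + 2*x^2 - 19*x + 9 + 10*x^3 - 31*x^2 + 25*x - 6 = -80*b^2 + 6*b + 10*x^3 + x^2*(-116*b - 29) + x*(160*b^2 + 46*b - 6) + 9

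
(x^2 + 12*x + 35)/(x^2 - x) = (x^2 + 12*x + 35)/(x*(x - 1))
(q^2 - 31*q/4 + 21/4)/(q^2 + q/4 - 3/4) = (q - 7)/(q + 1)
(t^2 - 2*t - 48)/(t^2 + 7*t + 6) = (t - 8)/(t + 1)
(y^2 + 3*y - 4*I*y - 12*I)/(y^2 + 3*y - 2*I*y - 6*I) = (y - 4*I)/(y - 2*I)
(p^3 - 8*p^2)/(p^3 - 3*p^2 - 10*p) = p*(8 - p)/(-p^2 + 3*p + 10)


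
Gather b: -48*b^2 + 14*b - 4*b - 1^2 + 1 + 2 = -48*b^2 + 10*b + 2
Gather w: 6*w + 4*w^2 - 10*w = 4*w^2 - 4*w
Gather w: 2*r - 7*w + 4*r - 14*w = 6*r - 21*w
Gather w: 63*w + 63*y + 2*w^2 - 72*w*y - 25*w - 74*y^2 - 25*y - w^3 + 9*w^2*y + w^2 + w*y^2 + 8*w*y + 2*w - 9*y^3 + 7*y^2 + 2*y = -w^3 + w^2*(9*y + 3) + w*(y^2 - 64*y + 40) - 9*y^3 - 67*y^2 + 40*y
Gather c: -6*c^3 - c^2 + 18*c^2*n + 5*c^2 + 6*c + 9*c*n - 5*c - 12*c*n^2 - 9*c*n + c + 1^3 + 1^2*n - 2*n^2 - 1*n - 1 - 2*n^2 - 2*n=-6*c^3 + c^2*(18*n + 4) + c*(2 - 12*n^2) - 4*n^2 - 2*n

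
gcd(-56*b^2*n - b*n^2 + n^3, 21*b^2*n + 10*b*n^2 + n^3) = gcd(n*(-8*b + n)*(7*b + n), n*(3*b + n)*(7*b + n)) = 7*b*n + n^2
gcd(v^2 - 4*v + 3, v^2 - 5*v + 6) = v - 3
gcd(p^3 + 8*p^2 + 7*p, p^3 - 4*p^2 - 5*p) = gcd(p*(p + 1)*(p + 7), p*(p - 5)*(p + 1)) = p^2 + p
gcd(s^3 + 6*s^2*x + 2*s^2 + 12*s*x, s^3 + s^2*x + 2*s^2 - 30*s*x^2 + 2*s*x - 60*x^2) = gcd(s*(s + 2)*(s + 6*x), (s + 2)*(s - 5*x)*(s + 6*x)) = s^2 + 6*s*x + 2*s + 12*x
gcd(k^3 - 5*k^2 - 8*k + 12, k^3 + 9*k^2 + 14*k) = k + 2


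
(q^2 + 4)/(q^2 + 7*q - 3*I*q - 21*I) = (q^2 + 4)/(q^2 + q*(7 - 3*I) - 21*I)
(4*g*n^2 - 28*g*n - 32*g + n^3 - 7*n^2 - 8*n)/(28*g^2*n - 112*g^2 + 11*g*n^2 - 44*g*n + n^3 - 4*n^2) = (n^2 - 7*n - 8)/(7*g*n - 28*g + n^2 - 4*n)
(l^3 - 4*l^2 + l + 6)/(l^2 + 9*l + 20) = (l^3 - 4*l^2 + l + 6)/(l^2 + 9*l + 20)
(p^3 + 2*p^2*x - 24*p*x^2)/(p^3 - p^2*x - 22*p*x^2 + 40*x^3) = p*(-p - 6*x)/(-p^2 - 3*p*x + 10*x^2)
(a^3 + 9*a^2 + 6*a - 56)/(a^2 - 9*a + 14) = (a^2 + 11*a + 28)/(a - 7)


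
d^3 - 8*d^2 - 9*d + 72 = (d - 8)*(d - 3)*(d + 3)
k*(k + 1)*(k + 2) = k^3 + 3*k^2 + 2*k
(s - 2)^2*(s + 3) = s^3 - s^2 - 8*s + 12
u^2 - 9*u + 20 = (u - 5)*(u - 4)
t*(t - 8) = t^2 - 8*t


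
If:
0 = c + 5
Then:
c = -5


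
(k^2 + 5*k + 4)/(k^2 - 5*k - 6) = (k + 4)/(k - 6)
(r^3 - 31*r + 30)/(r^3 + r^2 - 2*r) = (r^2 + r - 30)/(r*(r + 2))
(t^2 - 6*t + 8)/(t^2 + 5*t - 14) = (t - 4)/(t + 7)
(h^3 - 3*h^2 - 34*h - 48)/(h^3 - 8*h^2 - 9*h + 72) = (h + 2)/(h - 3)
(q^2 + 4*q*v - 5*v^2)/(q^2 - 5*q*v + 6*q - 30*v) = (q^2 + 4*q*v - 5*v^2)/(q^2 - 5*q*v + 6*q - 30*v)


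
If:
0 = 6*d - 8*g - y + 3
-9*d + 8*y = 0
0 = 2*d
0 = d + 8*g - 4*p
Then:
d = 0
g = 3/8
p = 3/4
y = 0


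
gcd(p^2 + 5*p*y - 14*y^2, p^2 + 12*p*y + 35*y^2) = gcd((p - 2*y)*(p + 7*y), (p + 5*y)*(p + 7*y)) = p + 7*y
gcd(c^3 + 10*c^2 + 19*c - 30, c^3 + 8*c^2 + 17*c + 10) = c + 5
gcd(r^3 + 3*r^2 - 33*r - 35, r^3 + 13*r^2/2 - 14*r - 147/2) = r + 7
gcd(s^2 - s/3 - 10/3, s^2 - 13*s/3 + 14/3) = s - 2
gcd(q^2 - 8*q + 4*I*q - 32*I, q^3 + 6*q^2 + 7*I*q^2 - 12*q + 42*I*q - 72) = q + 4*I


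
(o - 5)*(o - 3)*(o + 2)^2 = o^4 - 4*o^3 - 13*o^2 + 28*o + 60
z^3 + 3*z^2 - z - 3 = (z - 1)*(z + 1)*(z + 3)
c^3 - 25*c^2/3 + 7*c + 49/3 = (c - 7)*(c - 7/3)*(c + 1)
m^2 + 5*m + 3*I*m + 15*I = (m + 5)*(m + 3*I)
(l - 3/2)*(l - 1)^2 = l^3 - 7*l^2/2 + 4*l - 3/2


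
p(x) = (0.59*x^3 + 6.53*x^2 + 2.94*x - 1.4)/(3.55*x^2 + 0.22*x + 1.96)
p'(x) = (-7.1*x - 0.22)*(0.59*x^3 + 6.53*x^2 + 2.94*x - 1.4)/(3.55*x^2 + 0.22*x + 1.96)^2 + (1.77*x^2 + 13.06*x + 2.94)/(3.55*x^2 + 0.22*x + 1.96)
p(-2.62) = 0.98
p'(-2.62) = -0.05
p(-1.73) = 0.82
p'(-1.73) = -0.37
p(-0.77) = -0.02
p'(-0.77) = -1.58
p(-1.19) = 0.50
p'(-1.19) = -0.89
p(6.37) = 2.95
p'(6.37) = 0.16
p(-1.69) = 0.80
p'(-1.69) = -0.39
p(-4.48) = 0.88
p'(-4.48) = 0.11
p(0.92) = 1.41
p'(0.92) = 1.34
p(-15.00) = -0.71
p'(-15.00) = 0.16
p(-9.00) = 0.25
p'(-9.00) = 0.15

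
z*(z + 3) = z^2 + 3*z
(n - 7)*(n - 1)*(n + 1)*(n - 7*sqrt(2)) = n^4 - 7*sqrt(2)*n^3 - 7*n^3 - n^2 + 49*sqrt(2)*n^2 + 7*n + 7*sqrt(2)*n - 49*sqrt(2)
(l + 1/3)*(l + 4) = l^2 + 13*l/3 + 4/3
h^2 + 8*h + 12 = (h + 2)*(h + 6)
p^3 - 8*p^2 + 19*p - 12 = (p - 4)*(p - 3)*(p - 1)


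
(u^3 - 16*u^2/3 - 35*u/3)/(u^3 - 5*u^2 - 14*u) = (u + 5/3)/(u + 2)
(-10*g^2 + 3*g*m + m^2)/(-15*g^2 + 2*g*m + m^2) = (2*g - m)/(3*g - m)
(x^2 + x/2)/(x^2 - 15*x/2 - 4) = x/(x - 8)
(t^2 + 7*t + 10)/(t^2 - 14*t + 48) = (t^2 + 7*t + 10)/(t^2 - 14*t + 48)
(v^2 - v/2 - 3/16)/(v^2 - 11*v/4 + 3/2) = (v + 1/4)/(v - 2)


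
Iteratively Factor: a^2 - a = (a)*(a - 1)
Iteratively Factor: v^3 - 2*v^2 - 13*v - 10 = (v - 5)*(v^2 + 3*v + 2) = (v - 5)*(v + 2)*(v + 1)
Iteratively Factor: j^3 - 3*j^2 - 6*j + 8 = (j - 1)*(j^2 - 2*j - 8) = (j - 4)*(j - 1)*(j + 2)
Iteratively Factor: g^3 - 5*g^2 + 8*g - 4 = (g - 1)*(g^2 - 4*g + 4) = (g - 2)*(g - 1)*(g - 2)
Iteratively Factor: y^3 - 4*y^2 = (y - 4)*(y^2) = y*(y - 4)*(y)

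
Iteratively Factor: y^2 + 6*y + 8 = (y + 2)*(y + 4)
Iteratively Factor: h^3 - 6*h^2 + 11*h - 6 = (h - 3)*(h^2 - 3*h + 2) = (h - 3)*(h - 1)*(h - 2)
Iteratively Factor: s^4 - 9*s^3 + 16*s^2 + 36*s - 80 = (s - 2)*(s^3 - 7*s^2 + 2*s + 40) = (s - 4)*(s - 2)*(s^2 - 3*s - 10) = (s - 5)*(s - 4)*(s - 2)*(s + 2)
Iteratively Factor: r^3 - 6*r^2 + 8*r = (r - 2)*(r^2 - 4*r) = r*(r - 2)*(r - 4)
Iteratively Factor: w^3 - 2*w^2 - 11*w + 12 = (w + 3)*(w^2 - 5*w + 4) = (w - 1)*(w + 3)*(w - 4)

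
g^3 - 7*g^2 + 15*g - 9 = (g - 3)^2*(g - 1)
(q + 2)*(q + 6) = q^2 + 8*q + 12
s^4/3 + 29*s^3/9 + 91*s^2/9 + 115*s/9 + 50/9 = (s/3 + 1/3)*(s + 5/3)*(s + 2)*(s + 5)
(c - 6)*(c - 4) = c^2 - 10*c + 24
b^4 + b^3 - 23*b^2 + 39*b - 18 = (b - 3)*(b - 1)^2*(b + 6)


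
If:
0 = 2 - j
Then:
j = 2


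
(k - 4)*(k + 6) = k^2 + 2*k - 24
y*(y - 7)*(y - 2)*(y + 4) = y^4 - 5*y^3 - 22*y^2 + 56*y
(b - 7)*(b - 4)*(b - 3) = b^3 - 14*b^2 + 61*b - 84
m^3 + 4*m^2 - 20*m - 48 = (m - 4)*(m + 2)*(m + 6)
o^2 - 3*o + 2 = (o - 2)*(o - 1)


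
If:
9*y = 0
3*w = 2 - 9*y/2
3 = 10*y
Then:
No Solution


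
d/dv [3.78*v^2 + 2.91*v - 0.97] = 7.56*v + 2.91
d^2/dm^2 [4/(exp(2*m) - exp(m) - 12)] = 4*((1 - 4*exp(m))*(-exp(2*m) + exp(m) + 12) - 2*(2*exp(m) - 1)^2*exp(m))*exp(m)/(-exp(2*m) + exp(m) + 12)^3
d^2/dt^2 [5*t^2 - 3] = 10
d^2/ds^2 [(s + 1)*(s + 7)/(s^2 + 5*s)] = 2*(3*s^3 + 21*s^2 + 105*s + 175)/(s^3*(s^3 + 15*s^2 + 75*s + 125))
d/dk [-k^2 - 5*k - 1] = -2*k - 5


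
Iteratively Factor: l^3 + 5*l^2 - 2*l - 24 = (l - 2)*(l^2 + 7*l + 12) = (l - 2)*(l + 4)*(l + 3)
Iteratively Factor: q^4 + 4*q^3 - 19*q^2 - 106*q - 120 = (q - 5)*(q^3 + 9*q^2 + 26*q + 24) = (q - 5)*(q + 4)*(q^2 + 5*q + 6) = (q - 5)*(q + 3)*(q + 4)*(q + 2)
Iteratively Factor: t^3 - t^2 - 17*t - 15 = (t - 5)*(t^2 + 4*t + 3) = (t - 5)*(t + 3)*(t + 1)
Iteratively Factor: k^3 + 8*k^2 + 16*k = (k + 4)*(k^2 + 4*k) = (k + 4)^2*(k)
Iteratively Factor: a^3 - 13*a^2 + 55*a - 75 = (a - 5)*(a^2 - 8*a + 15) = (a - 5)^2*(a - 3)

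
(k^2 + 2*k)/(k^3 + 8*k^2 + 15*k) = (k + 2)/(k^2 + 8*k + 15)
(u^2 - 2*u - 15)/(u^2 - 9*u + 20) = (u + 3)/(u - 4)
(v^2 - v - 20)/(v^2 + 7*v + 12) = (v - 5)/(v + 3)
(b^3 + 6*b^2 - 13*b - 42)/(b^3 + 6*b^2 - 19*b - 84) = (b^2 - b - 6)/(b^2 - b - 12)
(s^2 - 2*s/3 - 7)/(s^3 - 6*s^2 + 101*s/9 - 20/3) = 3*(3*s + 7)/(9*s^2 - 27*s + 20)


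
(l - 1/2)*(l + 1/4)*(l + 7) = l^3 + 27*l^2/4 - 15*l/8 - 7/8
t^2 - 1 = (t - 1)*(t + 1)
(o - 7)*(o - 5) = o^2 - 12*o + 35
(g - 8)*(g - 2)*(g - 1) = g^3 - 11*g^2 + 26*g - 16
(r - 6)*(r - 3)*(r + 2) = r^3 - 7*r^2 + 36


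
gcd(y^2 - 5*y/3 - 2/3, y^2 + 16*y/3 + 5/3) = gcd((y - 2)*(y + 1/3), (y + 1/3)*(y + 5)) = y + 1/3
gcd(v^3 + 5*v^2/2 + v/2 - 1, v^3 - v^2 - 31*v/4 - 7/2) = v + 2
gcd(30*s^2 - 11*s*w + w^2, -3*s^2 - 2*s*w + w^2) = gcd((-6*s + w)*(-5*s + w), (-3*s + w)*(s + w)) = 1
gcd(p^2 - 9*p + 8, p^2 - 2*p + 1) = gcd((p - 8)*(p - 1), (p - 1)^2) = p - 1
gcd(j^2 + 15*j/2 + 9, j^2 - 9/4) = j + 3/2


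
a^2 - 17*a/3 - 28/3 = (a - 7)*(a + 4/3)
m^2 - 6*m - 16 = (m - 8)*(m + 2)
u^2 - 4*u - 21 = (u - 7)*(u + 3)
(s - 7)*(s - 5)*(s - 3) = s^3 - 15*s^2 + 71*s - 105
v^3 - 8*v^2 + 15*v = v*(v - 5)*(v - 3)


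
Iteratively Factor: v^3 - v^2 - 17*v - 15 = (v - 5)*(v^2 + 4*v + 3) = (v - 5)*(v + 3)*(v + 1)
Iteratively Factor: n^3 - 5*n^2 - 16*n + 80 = (n - 4)*(n^2 - n - 20) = (n - 4)*(n + 4)*(n - 5)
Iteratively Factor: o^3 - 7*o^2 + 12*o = (o - 3)*(o^2 - 4*o) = o*(o - 3)*(o - 4)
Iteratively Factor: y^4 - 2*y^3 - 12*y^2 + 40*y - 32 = (y - 2)*(y^3 - 12*y + 16) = (y - 2)*(y + 4)*(y^2 - 4*y + 4) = (y - 2)^2*(y + 4)*(y - 2)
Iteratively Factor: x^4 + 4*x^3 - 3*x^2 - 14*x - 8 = (x + 4)*(x^3 - 3*x - 2) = (x + 1)*(x + 4)*(x^2 - x - 2) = (x - 2)*(x + 1)*(x + 4)*(x + 1)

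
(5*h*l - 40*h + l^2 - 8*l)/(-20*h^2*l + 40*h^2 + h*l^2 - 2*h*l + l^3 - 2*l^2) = (8 - l)/(4*h*l - 8*h - l^2 + 2*l)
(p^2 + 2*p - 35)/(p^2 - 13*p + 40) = (p + 7)/(p - 8)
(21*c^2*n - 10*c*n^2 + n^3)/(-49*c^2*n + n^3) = (-3*c + n)/(7*c + n)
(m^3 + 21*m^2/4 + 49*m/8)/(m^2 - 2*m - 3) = m*(8*m^2 + 42*m + 49)/(8*(m^2 - 2*m - 3))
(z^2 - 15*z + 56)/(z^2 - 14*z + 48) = (z - 7)/(z - 6)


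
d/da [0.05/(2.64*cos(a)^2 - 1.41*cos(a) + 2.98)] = (0.264*cos(a) - 0.0705)*sin(a)/(2.64*cos(a)^2 - 1.41*cos(a) + 2.98)^2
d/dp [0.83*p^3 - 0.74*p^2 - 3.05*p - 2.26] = 2.49*p^2 - 1.48*p - 3.05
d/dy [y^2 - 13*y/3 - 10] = 2*y - 13/3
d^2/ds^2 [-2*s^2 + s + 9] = -4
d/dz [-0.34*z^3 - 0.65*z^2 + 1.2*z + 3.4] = -1.02*z^2 - 1.3*z + 1.2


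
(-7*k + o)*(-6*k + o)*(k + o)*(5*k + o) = 210*k^4 + 187*k^3*o - 31*k^2*o^2 - 7*k*o^3 + o^4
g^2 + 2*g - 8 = (g - 2)*(g + 4)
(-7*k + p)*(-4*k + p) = 28*k^2 - 11*k*p + p^2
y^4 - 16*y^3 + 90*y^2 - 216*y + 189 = (y - 7)*(y - 3)^3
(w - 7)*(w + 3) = w^2 - 4*w - 21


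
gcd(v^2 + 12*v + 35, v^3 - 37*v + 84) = v + 7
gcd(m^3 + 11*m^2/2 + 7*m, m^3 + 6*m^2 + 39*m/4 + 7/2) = m^2 + 11*m/2 + 7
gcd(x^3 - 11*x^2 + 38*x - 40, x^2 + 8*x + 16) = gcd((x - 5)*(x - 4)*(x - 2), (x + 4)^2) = 1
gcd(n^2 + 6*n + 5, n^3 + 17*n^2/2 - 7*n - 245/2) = n + 5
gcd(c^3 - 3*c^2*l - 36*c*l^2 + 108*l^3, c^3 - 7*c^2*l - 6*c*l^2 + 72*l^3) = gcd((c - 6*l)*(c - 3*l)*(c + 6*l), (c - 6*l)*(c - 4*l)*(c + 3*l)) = c - 6*l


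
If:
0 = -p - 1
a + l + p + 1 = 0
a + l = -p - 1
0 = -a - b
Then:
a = -l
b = l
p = -1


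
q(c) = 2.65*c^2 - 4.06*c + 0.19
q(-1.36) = 10.61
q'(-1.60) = -12.54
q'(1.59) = 4.37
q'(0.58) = -0.99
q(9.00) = 178.30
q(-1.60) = 13.47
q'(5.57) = 25.46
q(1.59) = 0.43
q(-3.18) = 39.90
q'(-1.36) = -11.27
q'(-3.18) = -20.91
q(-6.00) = 119.95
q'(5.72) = 26.26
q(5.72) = 63.67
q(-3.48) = 46.41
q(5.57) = 59.79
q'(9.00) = 43.64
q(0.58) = -1.27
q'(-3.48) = -22.50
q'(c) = 5.3*c - 4.06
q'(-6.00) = -35.86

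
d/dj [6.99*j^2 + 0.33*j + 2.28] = 13.98*j + 0.33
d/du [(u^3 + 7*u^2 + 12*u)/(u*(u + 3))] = 1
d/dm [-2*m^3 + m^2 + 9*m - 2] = -6*m^2 + 2*m + 9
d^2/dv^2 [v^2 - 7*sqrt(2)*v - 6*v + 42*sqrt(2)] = 2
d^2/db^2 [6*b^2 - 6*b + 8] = 12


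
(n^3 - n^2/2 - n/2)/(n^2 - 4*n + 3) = n*(2*n + 1)/(2*(n - 3))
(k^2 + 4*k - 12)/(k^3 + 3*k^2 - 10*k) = (k + 6)/(k*(k + 5))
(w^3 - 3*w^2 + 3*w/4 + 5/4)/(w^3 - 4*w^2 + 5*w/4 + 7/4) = (2*w - 5)/(2*w - 7)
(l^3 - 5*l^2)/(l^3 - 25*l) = l/(l + 5)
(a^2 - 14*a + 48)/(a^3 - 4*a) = (a^2 - 14*a + 48)/(a*(a^2 - 4))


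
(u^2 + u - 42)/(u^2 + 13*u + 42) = (u - 6)/(u + 6)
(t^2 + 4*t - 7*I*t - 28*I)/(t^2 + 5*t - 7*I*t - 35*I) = (t + 4)/(t + 5)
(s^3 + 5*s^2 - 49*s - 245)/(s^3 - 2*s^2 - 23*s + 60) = (s^2 - 49)/(s^2 - 7*s + 12)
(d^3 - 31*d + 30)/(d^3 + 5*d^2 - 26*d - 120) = (d - 1)/(d + 4)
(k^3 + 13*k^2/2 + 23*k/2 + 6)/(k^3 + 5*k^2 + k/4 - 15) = 2*(2*k^2 + 5*k + 3)/(4*k^2 + 4*k - 15)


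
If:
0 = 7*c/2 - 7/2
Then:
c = 1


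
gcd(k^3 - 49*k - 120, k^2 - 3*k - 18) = k + 3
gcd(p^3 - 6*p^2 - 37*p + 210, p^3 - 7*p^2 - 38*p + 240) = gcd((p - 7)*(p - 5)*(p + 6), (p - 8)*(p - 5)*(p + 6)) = p^2 + p - 30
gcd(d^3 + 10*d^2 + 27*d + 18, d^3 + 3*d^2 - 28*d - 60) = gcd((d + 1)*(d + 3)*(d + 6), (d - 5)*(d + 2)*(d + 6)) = d + 6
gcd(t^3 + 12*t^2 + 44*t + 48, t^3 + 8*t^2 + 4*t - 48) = t^2 + 10*t + 24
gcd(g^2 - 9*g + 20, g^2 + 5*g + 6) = 1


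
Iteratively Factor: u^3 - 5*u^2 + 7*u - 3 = (u - 3)*(u^2 - 2*u + 1) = (u - 3)*(u - 1)*(u - 1)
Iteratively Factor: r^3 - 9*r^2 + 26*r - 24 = (r - 2)*(r^2 - 7*r + 12) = (r - 4)*(r - 2)*(r - 3)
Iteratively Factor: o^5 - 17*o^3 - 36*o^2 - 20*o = (o + 1)*(o^4 - o^3 - 16*o^2 - 20*o) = (o + 1)*(o + 2)*(o^3 - 3*o^2 - 10*o) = o*(o + 1)*(o + 2)*(o^2 - 3*o - 10) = o*(o + 1)*(o + 2)^2*(o - 5)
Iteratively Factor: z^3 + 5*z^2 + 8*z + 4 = (z + 2)*(z^2 + 3*z + 2) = (z + 1)*(z + 2)*(z + 2)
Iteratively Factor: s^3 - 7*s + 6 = (s - 2)*(s^2 + 2*s - 3) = (s - 2)*(s - 1)*(s + 3)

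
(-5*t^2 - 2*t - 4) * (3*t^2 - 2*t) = -15*t^4 + 4*t^3 - 8*t^2 + 8*t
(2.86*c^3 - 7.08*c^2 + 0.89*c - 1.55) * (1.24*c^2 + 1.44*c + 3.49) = 3.5464*c^5 - 4.6608*c^4 + 0.889800000000001*c^3 - 25.3496*c^2 + 0.8741*c - 5.4095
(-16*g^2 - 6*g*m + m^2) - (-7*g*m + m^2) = -16*g^2 + g*m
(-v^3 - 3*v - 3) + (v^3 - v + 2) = -4*v - 1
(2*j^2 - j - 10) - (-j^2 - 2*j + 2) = 3*j^2 + j - 12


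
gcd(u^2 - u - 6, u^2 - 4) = u + 2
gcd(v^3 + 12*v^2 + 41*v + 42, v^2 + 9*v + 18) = v + 3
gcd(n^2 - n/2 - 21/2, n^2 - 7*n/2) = n - 7/2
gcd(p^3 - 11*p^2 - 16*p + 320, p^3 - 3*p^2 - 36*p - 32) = p - 8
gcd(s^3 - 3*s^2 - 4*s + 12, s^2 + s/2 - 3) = s + 2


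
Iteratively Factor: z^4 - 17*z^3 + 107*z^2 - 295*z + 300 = (z - 5)*(z^3 - 12*z^2 + 47*z - 60) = (z - 5)*(z - 3)*(z^2 - 9*z + 20) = (z - 5)*(z - 4)*(z - 3)*(z - 5)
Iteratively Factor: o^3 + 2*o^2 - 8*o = (o - 2)*(o^2 + 4*o) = o*(o - 2)*(o + 4)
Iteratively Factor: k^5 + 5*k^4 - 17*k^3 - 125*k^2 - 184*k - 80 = (k + 1)*(k^4 + 4*k^3 - 21*k^2 - 104*k - 80) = (k + 1)^2*(k^3 + 3*k^2 - 24*k - 80) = (k + 1)^2*(k + 4)*(k^2 - k - 20) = (k - 5)*(k + 1)^2*(k + 4)*(k + 4)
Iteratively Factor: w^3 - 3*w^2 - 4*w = (w - 4)*(w^2 + w) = (w - 4)*(w + 1)*(w)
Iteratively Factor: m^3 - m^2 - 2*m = (m)*(m^2 - m - 2) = m*(m - 2)*(m + 1)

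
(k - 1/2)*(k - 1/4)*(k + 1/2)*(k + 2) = k^4 + 7*k^3/4 - 3*k^2/4 - 7*k/16 + 1/8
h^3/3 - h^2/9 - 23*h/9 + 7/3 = (h/3 + 1)*(h - 7/3)*(h - 1)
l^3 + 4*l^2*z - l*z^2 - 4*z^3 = (l - z)*(l + z)*(l + 4*z)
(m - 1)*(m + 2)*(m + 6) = m^3 + 7*m^2 + 4*m - 12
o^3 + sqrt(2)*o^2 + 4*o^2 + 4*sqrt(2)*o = o*(o + 4)*(o + sqrt(2))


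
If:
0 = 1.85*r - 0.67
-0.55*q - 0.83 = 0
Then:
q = -1.51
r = 0.36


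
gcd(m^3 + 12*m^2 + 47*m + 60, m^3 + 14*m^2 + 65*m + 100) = m^2 + 9*m + 20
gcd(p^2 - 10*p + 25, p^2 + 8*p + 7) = 1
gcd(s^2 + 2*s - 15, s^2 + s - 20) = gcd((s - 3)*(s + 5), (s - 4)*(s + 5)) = s + 5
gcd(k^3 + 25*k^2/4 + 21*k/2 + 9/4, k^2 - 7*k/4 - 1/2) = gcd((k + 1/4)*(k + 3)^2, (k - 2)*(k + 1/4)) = k + 1/4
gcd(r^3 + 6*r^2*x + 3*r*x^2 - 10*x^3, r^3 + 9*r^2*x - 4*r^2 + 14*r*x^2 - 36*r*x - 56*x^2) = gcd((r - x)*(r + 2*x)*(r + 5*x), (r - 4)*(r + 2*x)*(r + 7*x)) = r + 2*x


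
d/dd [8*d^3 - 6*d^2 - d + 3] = 24*d^2 - 12*d - 1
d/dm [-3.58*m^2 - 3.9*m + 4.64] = -7.16*m - 3.9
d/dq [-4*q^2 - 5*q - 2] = -8*q - 5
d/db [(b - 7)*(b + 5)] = 2*b - 2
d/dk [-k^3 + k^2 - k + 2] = -3*k^2 + 2*k - 1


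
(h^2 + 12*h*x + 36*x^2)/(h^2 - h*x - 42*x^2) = (-h - 6*x)/(-h + 7*x)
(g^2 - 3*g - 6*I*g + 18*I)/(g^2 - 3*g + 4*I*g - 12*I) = (g - 6*I)/(g + 4*I)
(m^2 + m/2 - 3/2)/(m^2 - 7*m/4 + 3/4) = 2*(2*m + 3)/(4*m - 3)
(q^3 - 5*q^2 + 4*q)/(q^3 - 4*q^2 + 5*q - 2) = q*(q - 4)/(q^2 - 3*q + 2)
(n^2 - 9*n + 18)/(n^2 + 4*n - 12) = (n^2 - 9*n + 18)/(n^2 + 4*n - 12)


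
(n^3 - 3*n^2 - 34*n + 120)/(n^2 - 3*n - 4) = (n^2 + n - 30)/(n + 1)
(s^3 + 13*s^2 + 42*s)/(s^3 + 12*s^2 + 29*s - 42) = s/(s - 1)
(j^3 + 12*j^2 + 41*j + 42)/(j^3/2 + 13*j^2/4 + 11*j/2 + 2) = 4*(j^2 + 10*j + 21)/(2*j^2 + 9*j + 4)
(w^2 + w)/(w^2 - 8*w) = (w + 1)/(w - 8)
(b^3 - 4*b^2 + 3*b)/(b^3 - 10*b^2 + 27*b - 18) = b/(b - 6)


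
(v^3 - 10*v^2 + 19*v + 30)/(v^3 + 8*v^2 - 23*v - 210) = (v^2 - 5*v - 6)/(v^2 + 13*v + 42)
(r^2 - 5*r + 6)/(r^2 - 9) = (r - 2)/(r + 3)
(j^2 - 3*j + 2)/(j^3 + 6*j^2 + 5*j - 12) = (j - 2)/(j^2 + 7*j + 12)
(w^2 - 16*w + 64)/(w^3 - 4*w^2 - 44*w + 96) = (w - 8)/(w^2 + 4*w - 12)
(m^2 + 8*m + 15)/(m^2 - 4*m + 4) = (m^2 + 8*m + 15)/(m^2 - 4*m + 4)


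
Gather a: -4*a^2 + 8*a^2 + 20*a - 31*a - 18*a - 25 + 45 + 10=4*a^2 - 29*a + 30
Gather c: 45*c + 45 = 45*c + 45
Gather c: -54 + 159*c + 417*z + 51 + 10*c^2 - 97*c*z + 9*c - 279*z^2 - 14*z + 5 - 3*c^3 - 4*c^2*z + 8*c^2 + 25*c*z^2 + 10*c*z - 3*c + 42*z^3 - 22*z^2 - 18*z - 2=-3*c^3 + c^2*(18 - 4*z) + c*(25*z^2 - 87*z + 165) + 42*z^3 - 301*z^2 + 385*z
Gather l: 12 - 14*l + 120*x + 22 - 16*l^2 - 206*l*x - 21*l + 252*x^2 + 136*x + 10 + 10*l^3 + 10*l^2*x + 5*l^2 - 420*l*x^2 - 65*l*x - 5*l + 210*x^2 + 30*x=10*l^3 + l^2*(10*x - 11) + l*(-420*x^2 - 271*x - 40) + 462*x^2 + 286*x + 44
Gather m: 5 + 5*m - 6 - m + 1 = 4*m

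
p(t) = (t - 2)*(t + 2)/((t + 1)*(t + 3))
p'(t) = -(t - 2)*(t + 2)/((t + 1)*(t + 3)^2) + (t - 2)/((t + 1)*(t + 3)) - (t - 2)*(t + 2)/((t + 1)^2*(t + 3)) + (t + 2)/((t + 1)*(t + 3)) = 2*(2*t^2 + 7*t + 8)/(t^4 + 8*t^3 + 22*t^2 + 24*t + 9)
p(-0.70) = -5.09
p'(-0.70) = 17.14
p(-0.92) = -18.95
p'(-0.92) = 234.95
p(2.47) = 0.11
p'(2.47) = 0.21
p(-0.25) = -1.91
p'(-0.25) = 3.00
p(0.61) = -0.62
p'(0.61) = 0.77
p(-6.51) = 1.98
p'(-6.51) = 0.25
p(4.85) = 0.43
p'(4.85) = 0.08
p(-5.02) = 2.61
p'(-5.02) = 0.71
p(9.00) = 0.64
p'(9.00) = 0.03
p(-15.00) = 1.32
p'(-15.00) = 0.03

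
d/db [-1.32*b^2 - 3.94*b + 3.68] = -2.64*b - 3.94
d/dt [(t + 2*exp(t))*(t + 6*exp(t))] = 8*t*exp(t) + 2*t + 24*exp(2*t) + 8*exp(t)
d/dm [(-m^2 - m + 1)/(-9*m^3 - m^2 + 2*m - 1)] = ((2*m + 1)*(9*m^3 + m^2 - 2*m + 1) - (m^2 + m - 1)*(27*m^2 + 2*m - 2))/(9*m^3 + m^2 - 2*m + 1)^2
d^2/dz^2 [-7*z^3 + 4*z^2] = 8 - 42*z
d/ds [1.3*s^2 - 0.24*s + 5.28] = 2.6*s - 0.24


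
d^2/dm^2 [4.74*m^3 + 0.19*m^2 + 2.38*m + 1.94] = 28.44*m + 0.38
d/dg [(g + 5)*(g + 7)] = 2*g + 12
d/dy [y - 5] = 1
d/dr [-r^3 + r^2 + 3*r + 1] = -3*r^2 + 2*r + 3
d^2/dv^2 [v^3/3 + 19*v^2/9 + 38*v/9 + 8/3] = 2*v + 38/9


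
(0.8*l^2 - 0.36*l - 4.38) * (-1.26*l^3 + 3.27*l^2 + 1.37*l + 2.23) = -1.008*l^5 + 3.0696*l^4 + 5.4376*l^3 - 13.0318*l^2 - 6.8034*l - 9.7674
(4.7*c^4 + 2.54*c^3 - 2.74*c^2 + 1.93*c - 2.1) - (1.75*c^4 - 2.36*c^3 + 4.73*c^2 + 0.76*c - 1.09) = 2.95*c^4 + 4.9*c^3 - 7.47*c^2 + 1.17*c - 1.01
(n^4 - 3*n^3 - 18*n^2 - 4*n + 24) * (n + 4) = n^5 + n^4 - 30*n^3 - 76*n^2 + 8*n + 96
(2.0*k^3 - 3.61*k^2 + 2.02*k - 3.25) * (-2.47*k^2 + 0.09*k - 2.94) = -4.94*k^5 + 9.0967*k^4 - 11.1943*k^3 + 18.8227*k^2 - 6.2313*k + 9.555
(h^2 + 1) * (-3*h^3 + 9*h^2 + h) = -3*h^5 + 9*h^4 - 2*h^3 + 9*h^2 + h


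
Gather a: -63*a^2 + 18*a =-63*a^2 + 18*a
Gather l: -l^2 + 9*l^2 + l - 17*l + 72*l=8*l^2 + 56*l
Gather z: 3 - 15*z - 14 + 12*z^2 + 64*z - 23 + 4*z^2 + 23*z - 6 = 16*z^2 + 72*z - 40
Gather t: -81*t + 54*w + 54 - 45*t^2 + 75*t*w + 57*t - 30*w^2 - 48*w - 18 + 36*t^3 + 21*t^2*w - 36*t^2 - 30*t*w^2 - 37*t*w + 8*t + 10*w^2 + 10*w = 36*t^3 + t^2*(21*w - 81) + t*(-30*w^2 + 38*w - 16) - 20*w^2 + 16*w + 36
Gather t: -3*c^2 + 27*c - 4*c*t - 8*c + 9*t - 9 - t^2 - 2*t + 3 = -3*c^2 + 19*c - t^2 + t*(7 - 4*c) - 6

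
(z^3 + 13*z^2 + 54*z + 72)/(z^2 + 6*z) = z + 7 + 12/z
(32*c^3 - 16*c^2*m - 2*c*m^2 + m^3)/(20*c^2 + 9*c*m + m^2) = (8*c^2 - 6*c*m + m^2)/(5*c + m)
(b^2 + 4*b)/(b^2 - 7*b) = (b + 4)/(b - 7)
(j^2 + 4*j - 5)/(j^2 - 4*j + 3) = (j + 5)/(j - 3)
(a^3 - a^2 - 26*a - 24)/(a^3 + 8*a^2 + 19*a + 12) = (a - 6)/(a + 3)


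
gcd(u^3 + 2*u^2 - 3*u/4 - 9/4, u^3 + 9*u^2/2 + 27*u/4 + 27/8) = u^2 + 3*u + 9/4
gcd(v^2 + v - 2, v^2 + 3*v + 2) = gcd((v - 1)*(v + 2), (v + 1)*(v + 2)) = v + 2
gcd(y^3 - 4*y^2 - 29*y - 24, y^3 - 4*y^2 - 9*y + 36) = y + 3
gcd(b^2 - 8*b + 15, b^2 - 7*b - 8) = 1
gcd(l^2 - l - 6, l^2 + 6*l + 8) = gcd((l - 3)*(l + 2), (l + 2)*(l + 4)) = l + 2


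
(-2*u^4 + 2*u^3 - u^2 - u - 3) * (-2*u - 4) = 4*u^5 + 4*u^4 - 6*u^3 + 6*u^2 + 10*u + 12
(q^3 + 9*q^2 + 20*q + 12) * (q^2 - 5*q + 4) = q^5 + 4*q^4 - 21*q^3 - 52*q^2 + 20*q + 48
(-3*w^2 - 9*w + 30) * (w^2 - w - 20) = -3*w^4 - 6*w^3 + 99*w^2 + 150*w - 600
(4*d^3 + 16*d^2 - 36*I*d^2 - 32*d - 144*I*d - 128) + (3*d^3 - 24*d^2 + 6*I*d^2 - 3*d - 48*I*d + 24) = 7*d^3 - 8*d^2 - 30*I*d^2 - 35*d - 192*I*d - 104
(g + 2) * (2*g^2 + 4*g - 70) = 2*g^3 + 8*g^2 - 62*g - 140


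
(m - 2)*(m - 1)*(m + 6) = m^3 + 3*m^2 - 16*m + 12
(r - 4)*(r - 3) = r^2 - 7*r + 12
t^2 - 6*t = t*(t - 6)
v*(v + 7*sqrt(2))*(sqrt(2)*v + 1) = sqrt(2)*v^3 + 15*v^2 + 7*sqrt(2)*v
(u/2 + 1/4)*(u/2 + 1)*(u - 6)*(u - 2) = u^4/4 - 11*u^3/8 - 7*u^2/4 + 11*u/2 + 3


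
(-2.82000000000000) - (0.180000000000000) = -3.00000000000000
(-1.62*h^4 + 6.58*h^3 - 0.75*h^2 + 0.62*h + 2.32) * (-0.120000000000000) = 0.1944*h^4 - 0.7896*h^3 + 0.09*h^2 - 0.0744*h - 0.2784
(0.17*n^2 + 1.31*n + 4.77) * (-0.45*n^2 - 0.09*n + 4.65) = -0.0765*n^4 - 0.6048*n^3 - 1.4739*n^2 + 5.6622*n + 22.1805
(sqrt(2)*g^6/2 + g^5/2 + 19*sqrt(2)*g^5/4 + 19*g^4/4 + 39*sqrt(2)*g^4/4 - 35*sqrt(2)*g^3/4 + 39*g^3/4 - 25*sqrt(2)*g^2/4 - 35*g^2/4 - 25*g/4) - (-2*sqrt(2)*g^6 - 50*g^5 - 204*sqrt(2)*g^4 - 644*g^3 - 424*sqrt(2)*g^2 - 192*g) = 5*sqrt(2)*g^6/2 + 19*sqrt(2)*g^5/4 + 101*g^5/2 + 19*g^4/4 + 855*sqrt(2)*g^4/4 - 35*sqrt(2)*g^3/4 + 2615*g^3/4 - 35*g^2/4 + 1671*sqrt(2)*g^2/4 + 743*g/4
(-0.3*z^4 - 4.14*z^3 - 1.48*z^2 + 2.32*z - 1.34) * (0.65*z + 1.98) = -0.195*z^5 - 3.285*z^4 - 9.1592*z^3 - 1.4224*z^2 + 3.7226*z - 2.6532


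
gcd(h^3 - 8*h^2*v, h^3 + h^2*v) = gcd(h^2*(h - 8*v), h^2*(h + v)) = h^2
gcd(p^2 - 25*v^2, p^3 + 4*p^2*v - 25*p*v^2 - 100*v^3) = p^2 - 25*v^2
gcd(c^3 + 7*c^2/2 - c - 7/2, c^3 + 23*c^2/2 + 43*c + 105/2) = c + 7/2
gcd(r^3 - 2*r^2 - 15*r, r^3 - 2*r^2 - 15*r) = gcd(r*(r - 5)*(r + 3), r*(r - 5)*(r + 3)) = r^3 - 2*r^2 - 15*r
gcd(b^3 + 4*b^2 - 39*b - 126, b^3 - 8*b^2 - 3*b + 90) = b^2 - 3*b - 18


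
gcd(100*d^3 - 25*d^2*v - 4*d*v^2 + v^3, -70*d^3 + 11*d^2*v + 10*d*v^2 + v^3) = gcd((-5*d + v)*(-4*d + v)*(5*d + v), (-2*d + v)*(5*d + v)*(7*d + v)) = 5*d + v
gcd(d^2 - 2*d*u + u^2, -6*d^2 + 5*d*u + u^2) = -d + u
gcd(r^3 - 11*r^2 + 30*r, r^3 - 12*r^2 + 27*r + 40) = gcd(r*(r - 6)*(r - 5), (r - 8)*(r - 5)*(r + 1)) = r - 5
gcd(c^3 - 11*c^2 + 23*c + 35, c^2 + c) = c + 1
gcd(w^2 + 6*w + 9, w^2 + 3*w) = w + 3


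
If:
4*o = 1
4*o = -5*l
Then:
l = -1/5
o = 1/4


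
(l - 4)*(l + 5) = l^2 + l - 20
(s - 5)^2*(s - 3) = s^3 - 13*s^2 + 55*s - 75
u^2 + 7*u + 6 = (u + 1)*(u + 6)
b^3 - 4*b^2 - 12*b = b*(b - 6)*(b + 2)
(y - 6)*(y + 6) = y^2 - 36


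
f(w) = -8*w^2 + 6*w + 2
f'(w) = 6 - 16*w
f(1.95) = -16.72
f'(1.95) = -25.20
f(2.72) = -40.87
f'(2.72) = -37.52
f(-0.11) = 1.24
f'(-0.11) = 7.76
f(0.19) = 2.85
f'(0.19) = 2.96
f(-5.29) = -253.61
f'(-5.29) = 90.64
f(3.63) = -81.64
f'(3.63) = -52.08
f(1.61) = -9.08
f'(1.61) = -19.76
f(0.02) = 2.12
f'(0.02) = 5.68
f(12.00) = -1078.00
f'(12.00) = -186.00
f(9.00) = -592.00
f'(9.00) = -138.00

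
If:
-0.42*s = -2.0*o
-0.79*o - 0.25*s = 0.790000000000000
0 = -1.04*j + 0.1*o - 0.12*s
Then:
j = 0.18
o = -0.40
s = -1.90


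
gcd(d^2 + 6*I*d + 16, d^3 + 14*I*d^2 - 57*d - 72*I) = d + 8*I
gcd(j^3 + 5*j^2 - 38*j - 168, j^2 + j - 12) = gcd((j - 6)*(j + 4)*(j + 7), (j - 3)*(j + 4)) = j + 4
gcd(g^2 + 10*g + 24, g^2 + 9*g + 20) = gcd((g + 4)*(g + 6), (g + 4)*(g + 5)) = g + 4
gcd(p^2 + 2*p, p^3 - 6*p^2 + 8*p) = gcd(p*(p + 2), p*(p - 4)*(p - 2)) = p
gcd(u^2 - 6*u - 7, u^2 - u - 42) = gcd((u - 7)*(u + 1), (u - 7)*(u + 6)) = u - 7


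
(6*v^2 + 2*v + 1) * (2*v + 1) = 12*v^3 + 10*v^2 + 4*v + 1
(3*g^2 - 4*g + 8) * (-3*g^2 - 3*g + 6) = -9*g^4 + 3*g^3 + 6*g^2 - 48*g + 48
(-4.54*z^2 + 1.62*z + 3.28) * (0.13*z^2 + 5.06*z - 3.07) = -0.5902*z^4 - 22.7618*z^3 + 22.5614*z^2 + 11.6234*z - 10.0696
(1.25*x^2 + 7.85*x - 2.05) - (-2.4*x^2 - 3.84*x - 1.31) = 3.65*x^2 + 11.69*x - 0.74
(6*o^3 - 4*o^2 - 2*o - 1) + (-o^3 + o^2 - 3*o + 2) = 5*o^3 - 3*o^2 - 5*o + 1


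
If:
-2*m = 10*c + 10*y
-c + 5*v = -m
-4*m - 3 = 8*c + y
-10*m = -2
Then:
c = -94/175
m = 1/5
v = -129/875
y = 87/175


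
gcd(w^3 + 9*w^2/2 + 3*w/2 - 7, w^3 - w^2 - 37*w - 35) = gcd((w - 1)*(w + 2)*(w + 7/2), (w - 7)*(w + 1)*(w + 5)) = 1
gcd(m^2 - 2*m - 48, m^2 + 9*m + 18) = m + 6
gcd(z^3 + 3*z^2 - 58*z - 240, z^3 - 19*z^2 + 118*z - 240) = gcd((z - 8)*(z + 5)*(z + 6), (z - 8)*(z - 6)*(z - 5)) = z - 8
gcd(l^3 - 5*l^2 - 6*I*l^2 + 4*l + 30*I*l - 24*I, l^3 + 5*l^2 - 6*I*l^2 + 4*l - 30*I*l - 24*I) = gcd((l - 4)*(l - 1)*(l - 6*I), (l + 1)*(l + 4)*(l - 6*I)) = l - 6*I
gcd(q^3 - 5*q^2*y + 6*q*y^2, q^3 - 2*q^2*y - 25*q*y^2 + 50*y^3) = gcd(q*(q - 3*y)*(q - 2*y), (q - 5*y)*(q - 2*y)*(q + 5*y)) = -q + 2*y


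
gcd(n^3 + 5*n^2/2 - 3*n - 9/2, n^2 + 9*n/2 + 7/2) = n + 1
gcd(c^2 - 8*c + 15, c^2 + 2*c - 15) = c - 3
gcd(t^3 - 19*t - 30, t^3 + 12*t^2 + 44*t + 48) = t + 2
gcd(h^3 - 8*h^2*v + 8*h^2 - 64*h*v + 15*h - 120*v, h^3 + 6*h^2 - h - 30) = h^2 + 8*h + 15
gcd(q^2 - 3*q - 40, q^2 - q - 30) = q + 5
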